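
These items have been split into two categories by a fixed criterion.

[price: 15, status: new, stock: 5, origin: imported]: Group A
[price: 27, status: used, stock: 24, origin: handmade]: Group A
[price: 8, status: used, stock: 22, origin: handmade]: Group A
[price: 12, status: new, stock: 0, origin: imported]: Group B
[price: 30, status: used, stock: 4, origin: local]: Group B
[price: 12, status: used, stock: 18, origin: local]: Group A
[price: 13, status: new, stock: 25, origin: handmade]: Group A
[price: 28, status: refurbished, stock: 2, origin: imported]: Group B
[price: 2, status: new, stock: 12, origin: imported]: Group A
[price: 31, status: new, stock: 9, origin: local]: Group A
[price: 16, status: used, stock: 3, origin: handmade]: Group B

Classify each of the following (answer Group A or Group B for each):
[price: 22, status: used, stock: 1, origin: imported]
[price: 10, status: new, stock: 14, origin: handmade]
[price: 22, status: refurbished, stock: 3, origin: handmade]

Group B, Group A, Group B

The classifier is using: stock ≥ 5.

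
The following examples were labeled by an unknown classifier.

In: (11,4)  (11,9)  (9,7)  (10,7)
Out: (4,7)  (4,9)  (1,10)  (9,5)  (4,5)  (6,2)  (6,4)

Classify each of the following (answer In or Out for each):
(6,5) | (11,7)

Out, In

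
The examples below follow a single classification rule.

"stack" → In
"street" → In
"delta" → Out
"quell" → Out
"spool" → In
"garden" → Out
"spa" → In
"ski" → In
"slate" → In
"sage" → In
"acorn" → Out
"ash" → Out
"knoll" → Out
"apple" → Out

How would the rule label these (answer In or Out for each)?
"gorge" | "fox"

Comparing the two groups points to one rule — starts with 's'.
"gorge": starts with 'g', does not satisfy this → Out.
"fox": starts with 'f', does not satisfy this → Out.

Out, Out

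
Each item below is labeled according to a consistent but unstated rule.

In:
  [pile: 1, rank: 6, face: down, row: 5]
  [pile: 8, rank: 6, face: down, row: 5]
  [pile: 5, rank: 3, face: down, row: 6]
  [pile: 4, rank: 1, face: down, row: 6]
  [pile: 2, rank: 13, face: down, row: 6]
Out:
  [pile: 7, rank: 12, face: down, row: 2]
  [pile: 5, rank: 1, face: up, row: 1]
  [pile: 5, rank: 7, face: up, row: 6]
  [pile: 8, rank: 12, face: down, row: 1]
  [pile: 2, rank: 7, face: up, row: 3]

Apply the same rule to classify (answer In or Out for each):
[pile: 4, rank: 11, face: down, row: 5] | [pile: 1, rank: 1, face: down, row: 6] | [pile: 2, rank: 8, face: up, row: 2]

In, In, Out

The common property of the 'In' items is: face is down AND row ≥ 3. No 'Out' item has it.
[pile: 4, rank: 11, face: down, row: 5]: face is down, row = 5 — has this property, so In.
[pile: 1, rank: 1, face: down, row: 6]: face is down, row = 6 — has this property, so In.
[pile: 2, rank: 8, face: up, row: 2]: face is up, row = 2 — fails the rule, so Out.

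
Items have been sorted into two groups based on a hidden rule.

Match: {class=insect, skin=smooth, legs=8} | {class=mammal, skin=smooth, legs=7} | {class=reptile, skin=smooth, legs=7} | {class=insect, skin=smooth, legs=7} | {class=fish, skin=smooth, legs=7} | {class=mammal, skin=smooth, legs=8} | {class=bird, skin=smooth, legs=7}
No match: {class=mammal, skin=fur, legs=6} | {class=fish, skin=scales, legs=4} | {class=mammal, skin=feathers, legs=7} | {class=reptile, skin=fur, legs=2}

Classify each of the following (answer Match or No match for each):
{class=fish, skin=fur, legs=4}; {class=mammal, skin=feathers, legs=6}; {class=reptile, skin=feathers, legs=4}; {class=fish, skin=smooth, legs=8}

No match, No match, No match, Match

Rule: skin is smooth. This holds for each 'Match' example and fails for each 'No match' one.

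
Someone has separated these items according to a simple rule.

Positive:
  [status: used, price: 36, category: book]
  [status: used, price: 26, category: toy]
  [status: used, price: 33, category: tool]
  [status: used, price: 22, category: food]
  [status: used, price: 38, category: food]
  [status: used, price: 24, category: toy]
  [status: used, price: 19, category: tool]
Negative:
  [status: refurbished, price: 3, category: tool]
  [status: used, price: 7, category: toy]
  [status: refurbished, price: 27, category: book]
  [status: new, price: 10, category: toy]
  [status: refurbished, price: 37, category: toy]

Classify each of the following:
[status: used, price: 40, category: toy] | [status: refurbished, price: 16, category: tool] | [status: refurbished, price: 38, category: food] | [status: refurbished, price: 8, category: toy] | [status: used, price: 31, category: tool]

The common property of the 'Positive' items is: status is used AND price ≥ 10. No 'Negative' item has it.
[status: used, price: 40, category: toy]: status is used, price = 40 — checks out, so Positive. [status: refurbished, price: 16, category: tool]: status is refurbished, price = 16 — does not fit, so Negative. [status: refurbished, price: 38, category: food]: status is refurbished, price = 38 — does not fit, so Negative. [status: refurbished, price: 8, category: toy]: status is refurbished, price = 8 — does not fit, so Negative. [status: used, price: 31, category: tool]: status is used, price = 31 — checks out, so Positive.

Positive, Negative, Negative, Negative, Positive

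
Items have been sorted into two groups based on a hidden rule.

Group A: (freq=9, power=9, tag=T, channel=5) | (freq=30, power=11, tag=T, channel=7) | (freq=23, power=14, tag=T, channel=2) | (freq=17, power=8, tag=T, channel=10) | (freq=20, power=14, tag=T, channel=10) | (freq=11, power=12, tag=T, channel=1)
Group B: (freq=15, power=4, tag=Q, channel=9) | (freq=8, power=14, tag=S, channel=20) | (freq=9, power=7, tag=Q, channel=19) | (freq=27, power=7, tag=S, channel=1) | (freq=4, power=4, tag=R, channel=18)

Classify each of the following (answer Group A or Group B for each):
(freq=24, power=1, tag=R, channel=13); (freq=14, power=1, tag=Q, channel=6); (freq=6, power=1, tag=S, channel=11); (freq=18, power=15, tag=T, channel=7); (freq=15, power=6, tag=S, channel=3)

Group B, Group B, Group B, Group A, Group B

The rule appears to be: tag is T.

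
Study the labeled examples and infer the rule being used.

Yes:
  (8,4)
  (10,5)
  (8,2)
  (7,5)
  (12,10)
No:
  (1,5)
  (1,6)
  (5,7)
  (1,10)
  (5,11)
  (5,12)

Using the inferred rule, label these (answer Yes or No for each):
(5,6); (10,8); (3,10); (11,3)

No, Yes, No, Yes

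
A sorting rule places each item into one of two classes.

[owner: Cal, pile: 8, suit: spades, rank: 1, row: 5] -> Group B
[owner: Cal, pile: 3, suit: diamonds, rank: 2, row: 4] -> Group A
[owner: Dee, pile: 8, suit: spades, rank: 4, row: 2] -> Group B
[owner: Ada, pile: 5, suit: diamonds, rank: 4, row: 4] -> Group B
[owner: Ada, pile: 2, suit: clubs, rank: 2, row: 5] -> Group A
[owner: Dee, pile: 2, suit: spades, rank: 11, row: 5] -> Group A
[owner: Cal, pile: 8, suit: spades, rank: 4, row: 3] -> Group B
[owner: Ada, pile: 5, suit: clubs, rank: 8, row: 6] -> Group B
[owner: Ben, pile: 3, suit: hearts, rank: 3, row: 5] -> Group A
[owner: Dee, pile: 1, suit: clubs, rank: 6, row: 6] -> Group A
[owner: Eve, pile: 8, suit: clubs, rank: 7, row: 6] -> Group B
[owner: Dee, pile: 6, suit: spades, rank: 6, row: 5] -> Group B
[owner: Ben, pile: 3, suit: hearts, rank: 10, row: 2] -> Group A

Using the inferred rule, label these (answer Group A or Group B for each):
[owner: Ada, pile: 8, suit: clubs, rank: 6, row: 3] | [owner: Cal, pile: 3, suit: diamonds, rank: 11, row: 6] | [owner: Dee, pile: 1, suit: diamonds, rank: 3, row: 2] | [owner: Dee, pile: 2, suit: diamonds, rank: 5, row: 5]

The pattern is that an item is 'Group A' exactly when: pile ≤ 3.

Group B, Group A, Group A, Group A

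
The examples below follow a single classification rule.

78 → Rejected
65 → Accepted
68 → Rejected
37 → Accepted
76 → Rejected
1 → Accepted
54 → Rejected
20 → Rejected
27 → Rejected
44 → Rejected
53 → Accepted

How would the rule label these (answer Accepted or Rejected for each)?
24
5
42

Rejected, Accepted, Rejected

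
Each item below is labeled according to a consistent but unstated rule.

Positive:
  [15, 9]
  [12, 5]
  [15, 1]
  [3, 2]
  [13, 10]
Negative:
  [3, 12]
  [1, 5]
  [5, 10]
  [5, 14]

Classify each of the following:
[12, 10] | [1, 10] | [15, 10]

Positive, Negative, Positive

The rule appears to be: first > second.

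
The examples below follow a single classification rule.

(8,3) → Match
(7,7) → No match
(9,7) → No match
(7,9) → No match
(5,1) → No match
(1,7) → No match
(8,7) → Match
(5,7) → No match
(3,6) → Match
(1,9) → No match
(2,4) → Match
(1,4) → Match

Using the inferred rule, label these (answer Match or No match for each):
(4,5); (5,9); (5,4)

One predicate separates the groups cleanly: product is even.

Match, No match, Match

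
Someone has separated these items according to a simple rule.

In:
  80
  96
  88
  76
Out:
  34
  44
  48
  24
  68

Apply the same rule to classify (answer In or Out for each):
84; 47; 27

In, Out, Out

The rule appears to be: at least 76.
84 → 84 ≥ 76 → In.
47 → 47 < 76 → Out.
27 → 27 < 76 → Out.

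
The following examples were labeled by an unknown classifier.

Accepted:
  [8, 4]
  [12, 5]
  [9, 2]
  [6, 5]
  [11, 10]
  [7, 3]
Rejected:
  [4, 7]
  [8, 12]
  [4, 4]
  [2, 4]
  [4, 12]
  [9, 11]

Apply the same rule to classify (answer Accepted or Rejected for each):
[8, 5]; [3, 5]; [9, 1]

Accepted, Rejected, Accepted

A rule that fits every label: first > second — true of each 'Accepted' example, false of each 'Rejected' one.
[8, 5] — 8 > 5, hence Accepted.
[3, 5] — 3 < 5, hence Rejected.
[9, 1] — 9 > 1, hence Accepted.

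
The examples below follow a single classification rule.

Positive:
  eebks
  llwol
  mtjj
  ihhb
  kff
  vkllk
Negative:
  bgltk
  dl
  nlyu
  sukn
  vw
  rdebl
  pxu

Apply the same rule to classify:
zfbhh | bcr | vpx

Positive, Negative, Negative

The pattern is that an item is 'Positive' exactly when: has a double letter.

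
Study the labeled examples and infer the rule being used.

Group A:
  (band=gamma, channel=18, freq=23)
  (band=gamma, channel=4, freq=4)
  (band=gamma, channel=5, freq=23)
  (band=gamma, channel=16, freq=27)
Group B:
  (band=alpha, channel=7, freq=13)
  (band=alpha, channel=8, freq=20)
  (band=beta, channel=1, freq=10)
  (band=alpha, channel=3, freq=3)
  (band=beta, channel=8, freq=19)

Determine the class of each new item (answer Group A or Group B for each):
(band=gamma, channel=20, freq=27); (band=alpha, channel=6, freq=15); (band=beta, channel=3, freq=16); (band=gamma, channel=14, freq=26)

Group A, Group B, Group B, Group A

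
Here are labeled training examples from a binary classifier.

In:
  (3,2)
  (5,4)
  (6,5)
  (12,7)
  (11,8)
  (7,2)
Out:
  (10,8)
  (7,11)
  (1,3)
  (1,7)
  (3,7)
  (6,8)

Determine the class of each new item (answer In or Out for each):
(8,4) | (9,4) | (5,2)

Out, In, In

Looking at the examples, the only property every 'In' case has and every 'Out' case lacks is: sum is odd.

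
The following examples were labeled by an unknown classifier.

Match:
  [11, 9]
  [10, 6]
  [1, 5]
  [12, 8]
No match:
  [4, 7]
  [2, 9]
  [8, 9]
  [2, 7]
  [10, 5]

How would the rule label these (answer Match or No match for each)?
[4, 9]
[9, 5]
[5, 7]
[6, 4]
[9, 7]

No match, Match, Match, Match, Match

Every 'Match' example satisfies: sum is even. None of the 'No match' examples do.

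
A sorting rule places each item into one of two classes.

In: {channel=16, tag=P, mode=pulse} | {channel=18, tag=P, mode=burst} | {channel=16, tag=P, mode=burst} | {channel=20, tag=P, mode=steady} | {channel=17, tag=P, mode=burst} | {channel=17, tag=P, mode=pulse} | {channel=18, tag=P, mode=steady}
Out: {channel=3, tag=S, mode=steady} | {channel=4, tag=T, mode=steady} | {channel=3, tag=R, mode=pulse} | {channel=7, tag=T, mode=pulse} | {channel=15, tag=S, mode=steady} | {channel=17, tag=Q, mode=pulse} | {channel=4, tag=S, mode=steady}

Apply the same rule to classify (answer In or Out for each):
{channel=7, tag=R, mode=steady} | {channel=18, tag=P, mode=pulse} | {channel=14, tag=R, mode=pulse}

Out, In, Out

The common property of the 'In' items is: tag is P. No 'Out' item has it.
{channel=7, tag=R, mode=steady} → tag is R → Out. {channel=18, tag=P, mode=pulse} → tag is P → In. {channel=14, tag=R, mode=pulse} → tag is R → Out.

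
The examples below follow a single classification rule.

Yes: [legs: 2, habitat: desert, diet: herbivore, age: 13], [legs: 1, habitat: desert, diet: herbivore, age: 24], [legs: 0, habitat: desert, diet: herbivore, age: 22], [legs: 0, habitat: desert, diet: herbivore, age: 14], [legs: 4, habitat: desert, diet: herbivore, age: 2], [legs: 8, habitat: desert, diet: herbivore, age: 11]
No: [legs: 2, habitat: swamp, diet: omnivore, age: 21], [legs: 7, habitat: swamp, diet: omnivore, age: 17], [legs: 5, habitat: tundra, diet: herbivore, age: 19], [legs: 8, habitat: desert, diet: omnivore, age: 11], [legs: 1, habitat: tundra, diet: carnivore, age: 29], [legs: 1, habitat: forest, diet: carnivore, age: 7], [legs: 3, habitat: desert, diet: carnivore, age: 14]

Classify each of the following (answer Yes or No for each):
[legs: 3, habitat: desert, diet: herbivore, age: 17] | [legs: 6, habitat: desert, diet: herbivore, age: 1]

Yes, Yes

Rule: habitat is desert AND diet is herbivore. This holds for each 'Yes' example and fails for each 'No' one.
[legs: 3, habitat: desert, diet: herbivore, age: 17] — habitat is desert, diet is herbivore, hence Yes. [legs: 6, habitat: desert, diet: herbivore, age: 1] — habitat is desert, diet is herbivore, hence Yes.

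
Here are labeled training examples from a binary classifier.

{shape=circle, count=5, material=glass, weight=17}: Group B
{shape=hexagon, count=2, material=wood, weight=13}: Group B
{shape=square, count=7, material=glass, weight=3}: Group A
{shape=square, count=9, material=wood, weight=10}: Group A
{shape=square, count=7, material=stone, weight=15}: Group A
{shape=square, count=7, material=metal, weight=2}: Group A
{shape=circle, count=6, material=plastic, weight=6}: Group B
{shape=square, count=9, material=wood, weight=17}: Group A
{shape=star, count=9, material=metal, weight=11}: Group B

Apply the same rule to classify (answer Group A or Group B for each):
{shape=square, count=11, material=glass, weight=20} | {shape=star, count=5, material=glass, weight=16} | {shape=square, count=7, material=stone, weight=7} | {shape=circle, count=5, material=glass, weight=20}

Group A, Group B, Group A, Group B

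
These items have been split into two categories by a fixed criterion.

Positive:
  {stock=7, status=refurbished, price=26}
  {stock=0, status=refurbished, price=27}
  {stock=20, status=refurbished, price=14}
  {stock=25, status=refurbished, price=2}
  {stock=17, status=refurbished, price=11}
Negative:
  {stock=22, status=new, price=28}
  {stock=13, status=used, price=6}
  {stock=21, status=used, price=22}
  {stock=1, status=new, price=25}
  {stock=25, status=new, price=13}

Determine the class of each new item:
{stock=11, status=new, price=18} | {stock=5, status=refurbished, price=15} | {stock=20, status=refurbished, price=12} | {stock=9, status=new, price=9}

Negative, Positive, Positive, Negative

Rule: status is refurbished. This holds for each 'Positive' example and fails for each 'Negative' one.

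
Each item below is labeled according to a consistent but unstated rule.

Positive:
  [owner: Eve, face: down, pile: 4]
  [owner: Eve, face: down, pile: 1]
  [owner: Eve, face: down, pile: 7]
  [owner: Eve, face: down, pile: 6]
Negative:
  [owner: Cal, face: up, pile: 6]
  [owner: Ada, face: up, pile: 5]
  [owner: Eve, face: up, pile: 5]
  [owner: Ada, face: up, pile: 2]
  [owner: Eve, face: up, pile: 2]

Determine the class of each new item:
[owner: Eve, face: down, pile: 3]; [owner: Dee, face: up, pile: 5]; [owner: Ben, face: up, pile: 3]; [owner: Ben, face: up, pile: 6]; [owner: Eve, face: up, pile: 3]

Positive, Negative, Negative, Negative, Negative

Checking candidate rules against both groups, what survives is: face is down.
[owner: Eve, face: down, pile: 3]: face is down, has this property → Positive.
[owner: Dee, face: up, pile: 5]: face is up, does not pass → Negative.
[owner: Ben, face: up, pile: 3]: face is up, does not pass → Negative.
[owner: Ben, face: up, pile: 6]: face is up, does not pass → Negative.
[owner: Eve, face: up, pile: 3]: face is up, does not pass → Negative.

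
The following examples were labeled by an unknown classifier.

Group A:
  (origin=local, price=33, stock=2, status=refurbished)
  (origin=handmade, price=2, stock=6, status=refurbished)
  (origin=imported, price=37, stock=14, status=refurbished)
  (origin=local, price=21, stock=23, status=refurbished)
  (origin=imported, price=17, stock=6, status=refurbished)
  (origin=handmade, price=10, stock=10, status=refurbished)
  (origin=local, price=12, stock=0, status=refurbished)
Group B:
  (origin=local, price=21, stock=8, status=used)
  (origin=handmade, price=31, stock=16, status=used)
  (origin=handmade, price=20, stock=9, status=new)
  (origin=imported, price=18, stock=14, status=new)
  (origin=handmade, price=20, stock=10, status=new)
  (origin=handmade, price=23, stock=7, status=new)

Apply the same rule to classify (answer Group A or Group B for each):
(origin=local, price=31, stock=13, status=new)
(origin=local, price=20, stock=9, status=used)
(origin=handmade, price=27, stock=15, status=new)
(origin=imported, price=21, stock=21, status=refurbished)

Group B, Group B, Group B, Group A

Every 'Group A' example satisfies: status is refurbished. None of the 'Group B' examples do.
(origin=local, price=31, stock=13, status=new) → status is new → Group B. (origin=local, price=20, stock=9, status=used) → status is used → Group B. (origin=handmade, price=27, stock=15, status=new) → status is new → Group B. (origin=imported, price=21, stock=21, status=refurbished) → status is refurbished → Group A.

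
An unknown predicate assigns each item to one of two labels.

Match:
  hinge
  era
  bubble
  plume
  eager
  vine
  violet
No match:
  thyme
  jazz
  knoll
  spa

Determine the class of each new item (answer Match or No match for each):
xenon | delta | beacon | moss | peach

Match, Match, Match, No match, Match

All 'Match' examples share one property — has ≥ 2 vowels — and every 'No match' example lacks it.
xenon → 2 vowels → Match.
delta → 2 vowels → Match.
beacon → 3 vowels → Match.
moss → 1 vowel → No match.
peach → 2 vowels → Match.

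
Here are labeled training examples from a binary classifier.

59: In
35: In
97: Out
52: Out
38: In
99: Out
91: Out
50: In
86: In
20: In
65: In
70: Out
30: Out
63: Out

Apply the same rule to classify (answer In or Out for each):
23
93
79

One predicate separates the groups cleanly: ≡ 2 (mod 3).
23 — 23 mod 3 = 2, hence In. 93 — 93 mod 3 = 0, hence Out. 79 — 79 mod 3 = 1, hence Out.

In, Out, Out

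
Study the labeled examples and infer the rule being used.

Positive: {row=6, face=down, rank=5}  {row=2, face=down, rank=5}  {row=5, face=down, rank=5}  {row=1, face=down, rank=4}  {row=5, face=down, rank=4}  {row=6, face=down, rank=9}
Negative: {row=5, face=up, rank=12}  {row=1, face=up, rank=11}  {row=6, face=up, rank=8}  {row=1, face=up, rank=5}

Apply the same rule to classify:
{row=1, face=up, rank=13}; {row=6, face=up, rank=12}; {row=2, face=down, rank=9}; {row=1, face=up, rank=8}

Negative, Negative, Positive, Negative

A rule that fits every label: face is down — true of each 'Positive' example, false of each 'Negative' one.
Negative: {row=1, face=up, rank=13}, since face is up.
Negative: {row=6, face=up, rank=12}, since face is up.
Positive: {row=2, face=down, rank=9}, since face is down.
Negative: {row=1, face=up, rank=8}, since face is up.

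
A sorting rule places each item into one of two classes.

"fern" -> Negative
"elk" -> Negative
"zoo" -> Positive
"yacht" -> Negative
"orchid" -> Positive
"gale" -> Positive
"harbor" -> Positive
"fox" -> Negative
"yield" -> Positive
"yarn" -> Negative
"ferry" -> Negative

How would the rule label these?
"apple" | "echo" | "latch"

Positive, Positive, Negative

The pattern is that an item is 'Positive' exactly when: has ≥ 2 vowels.
"apple": 2 vowels — matches, so Positive.
"echo": 2 vowels — matches, so Positive.
"latch": 1 vowel — fails the rule, so Negative.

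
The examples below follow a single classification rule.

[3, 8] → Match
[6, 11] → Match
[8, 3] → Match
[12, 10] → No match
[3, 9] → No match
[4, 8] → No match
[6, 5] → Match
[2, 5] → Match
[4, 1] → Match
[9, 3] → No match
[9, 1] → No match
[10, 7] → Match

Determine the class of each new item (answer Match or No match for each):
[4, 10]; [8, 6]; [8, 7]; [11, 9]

No match, No match, Match, No match

Checking candidate rules against both groups, what survives is: sum is odd.
[4, 10]: 4+10 = 14 — does not satisfy this, so No match.
[8, 6]: 8+6 = 14 — does not satisfy this, so No match.
[8, 7]: 8+7 = 15 — passes, so Match.
[11, 9]: 11+9 = 20 — does not satisfy this, so No match.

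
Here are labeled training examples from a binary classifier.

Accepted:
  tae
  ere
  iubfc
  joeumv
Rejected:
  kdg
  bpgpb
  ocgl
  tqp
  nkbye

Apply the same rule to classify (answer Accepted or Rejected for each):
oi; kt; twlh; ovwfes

Rule: has ≥ 2 vowels. This holds for each 'Accepted' example and fails for each 'Rejected' one.
oi: Accepted (2 vowels). kt: Rejected (0 vowels). twlh: Rejected (0 vowels). ovwfes: Accepted (2 vowels).

Accepted, Rejected, Rejected, Accepted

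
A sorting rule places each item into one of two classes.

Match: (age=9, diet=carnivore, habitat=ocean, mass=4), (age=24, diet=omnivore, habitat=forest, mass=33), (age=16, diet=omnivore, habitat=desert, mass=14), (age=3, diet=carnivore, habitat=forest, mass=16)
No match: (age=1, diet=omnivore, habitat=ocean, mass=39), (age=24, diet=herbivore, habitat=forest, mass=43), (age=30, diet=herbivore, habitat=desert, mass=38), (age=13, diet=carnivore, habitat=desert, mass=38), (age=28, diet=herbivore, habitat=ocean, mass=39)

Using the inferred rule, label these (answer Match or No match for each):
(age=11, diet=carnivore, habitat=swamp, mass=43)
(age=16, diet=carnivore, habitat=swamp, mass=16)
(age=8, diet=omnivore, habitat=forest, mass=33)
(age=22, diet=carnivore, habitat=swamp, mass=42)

No match, Match, Match, No match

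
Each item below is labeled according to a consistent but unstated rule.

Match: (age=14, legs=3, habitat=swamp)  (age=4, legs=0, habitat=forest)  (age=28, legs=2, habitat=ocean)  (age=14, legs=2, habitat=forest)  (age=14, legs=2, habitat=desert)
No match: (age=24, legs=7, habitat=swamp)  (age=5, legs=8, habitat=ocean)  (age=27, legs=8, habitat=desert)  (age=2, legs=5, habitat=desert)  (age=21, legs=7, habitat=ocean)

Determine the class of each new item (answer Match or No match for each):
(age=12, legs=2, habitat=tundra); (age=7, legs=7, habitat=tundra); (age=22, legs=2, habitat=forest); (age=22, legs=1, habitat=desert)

Match, No match, Match, Match

Rule: legs ≤ 3. This holds for each 'Match' example and fails for each 'No match' one.
Match: (age=12, legs=2, habitat=tundra), since legs = 2.
No match: (age=7, legs=7, habitat=tundra), since legs = 7.
Match: (age=22, legs=2, habitat=forest), since legs = 2.
Match: (age=22, legs=1, habitat=desert), since legs = 1.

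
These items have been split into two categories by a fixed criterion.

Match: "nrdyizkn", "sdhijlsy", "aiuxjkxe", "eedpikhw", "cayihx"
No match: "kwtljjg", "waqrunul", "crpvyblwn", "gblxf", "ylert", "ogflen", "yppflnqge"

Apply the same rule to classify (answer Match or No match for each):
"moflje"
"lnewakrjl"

No match, No match

Looking at the examples, the only property every 'Match' case has and every 'No match' case lacks is: contains 'i'.
No match: "moflje", since no 'i'. No match: "lnewakrjl", since no 'i'.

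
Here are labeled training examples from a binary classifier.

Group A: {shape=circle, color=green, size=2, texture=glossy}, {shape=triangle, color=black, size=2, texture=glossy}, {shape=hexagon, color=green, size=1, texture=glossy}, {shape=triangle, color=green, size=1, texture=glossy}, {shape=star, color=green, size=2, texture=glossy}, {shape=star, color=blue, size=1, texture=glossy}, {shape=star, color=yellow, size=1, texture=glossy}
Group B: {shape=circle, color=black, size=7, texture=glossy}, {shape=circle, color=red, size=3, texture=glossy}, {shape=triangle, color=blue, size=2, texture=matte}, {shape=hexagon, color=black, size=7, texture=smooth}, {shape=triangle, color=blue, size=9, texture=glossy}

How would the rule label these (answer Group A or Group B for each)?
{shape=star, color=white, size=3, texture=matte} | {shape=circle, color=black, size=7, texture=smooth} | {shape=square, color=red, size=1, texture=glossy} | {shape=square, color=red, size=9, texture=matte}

Rule: texture is glossy AND size ≤ 2. This holds for each 'Group A' example and fails for each 'Group B' one.
Group B: {shape=star, color=white, size=3, texture=matte}, since texture is matte, size = 3. Group B: {shape=circle, color=black, size=7, texture=smooth}, since texture is smooth, size = 7. Group A: {shape=square, color=red, size=1, texture=glossy}, since texture is glossy, size = 1. Group B: {shape=square, color=red, size=9, texture=matte}, since texture is matte, size = 9.

Group B, Group B, Group A, Group B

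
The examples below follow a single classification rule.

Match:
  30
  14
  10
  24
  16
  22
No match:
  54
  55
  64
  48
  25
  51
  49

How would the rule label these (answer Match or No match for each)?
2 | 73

Match, No match

The classifier is using: even AND at most 30.
2 — 2 is even, 2 ≤ 30, hence Match.
73 — 73 is odd, 73 > 30, hence No match.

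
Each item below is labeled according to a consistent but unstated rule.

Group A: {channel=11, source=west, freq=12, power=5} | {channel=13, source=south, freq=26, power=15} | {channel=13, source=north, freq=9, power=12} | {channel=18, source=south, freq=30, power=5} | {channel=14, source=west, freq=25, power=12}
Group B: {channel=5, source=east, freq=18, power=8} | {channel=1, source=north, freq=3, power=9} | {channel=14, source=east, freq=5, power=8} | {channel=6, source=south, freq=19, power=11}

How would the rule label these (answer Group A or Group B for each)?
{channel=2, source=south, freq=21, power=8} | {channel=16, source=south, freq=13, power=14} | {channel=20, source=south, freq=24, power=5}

Group B, Group A, Group A

One predicate separates the groups cleanly: channel ≥ 11 AND freq ≥ 9.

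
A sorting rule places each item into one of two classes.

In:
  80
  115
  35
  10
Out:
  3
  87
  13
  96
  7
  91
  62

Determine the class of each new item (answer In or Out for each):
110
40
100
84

In, In, In, Out

Every 'In' example satisfies: multiple of 5. None of the 'Out' examples do.
110: 110 = 5·22, fits → In. 40: 40 = 5·8, fits → In. 100: 100 = 5·20, fits → In. 84: 84 = 5·16 + 4, doesn't qualify → Out.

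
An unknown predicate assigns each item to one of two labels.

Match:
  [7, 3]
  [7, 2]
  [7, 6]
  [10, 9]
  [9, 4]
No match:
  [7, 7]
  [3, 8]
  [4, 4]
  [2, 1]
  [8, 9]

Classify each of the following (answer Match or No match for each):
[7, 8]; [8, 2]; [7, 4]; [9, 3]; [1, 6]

The common property of the 'Match' items is: first > second AND sum ≥ 8. No 'No match' item has it.

No match, Match, Match, Match, No match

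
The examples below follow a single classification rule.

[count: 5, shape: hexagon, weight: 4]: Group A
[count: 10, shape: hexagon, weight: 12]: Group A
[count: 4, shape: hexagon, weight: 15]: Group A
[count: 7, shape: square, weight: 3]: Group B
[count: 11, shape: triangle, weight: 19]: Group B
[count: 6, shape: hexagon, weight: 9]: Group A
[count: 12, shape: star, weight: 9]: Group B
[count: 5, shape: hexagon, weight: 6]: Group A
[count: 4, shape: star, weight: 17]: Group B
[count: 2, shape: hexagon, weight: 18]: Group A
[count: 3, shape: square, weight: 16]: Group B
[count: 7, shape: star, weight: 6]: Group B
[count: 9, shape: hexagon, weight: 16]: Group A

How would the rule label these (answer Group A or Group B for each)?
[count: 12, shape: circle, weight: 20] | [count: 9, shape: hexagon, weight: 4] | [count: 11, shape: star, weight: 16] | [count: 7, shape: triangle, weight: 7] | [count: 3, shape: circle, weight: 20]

Looking at the examples, the only property every 'Group A' case has and every 'Group B' case lacks is: shape is hexagon.
[count: 12, shape: circle, weight: 20]: shape is circle — does not fit, so Group B.
[count: 9, shape: hexagon, weight: 4]: shape is hexagon — passes, so Group A.
[count: 11, shape: star, weight: 16]: shape is star — does not fit, so Group B.
[count: 7, shape: triangle, weight: 7]: shape is triangle — does not fit, so Group B.
[count: 3, shape: circle, weight: 20]: shape is circle — does not fit, so Group B.

Group B, Group A, Group B, Group B, Group B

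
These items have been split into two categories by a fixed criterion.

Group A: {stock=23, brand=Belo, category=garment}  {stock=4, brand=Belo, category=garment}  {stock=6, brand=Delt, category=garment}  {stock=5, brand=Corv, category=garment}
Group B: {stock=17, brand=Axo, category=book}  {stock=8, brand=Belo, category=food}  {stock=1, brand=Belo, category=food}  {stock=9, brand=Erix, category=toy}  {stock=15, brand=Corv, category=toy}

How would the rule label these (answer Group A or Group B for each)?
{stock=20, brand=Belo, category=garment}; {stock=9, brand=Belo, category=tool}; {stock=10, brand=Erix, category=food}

Group A, Group B, Group B

A rule that fits every label: category is garment — true of each 'Group A' example, false of each 'Group B' one.
Group A: {stock=20, brand=Belo, category=garment}, since category is garment. Group B: {stock=9, brand=Belo, category=tool}, since category is tool. Group B: {stock=10, brand=Erix, category=food}, since category is food.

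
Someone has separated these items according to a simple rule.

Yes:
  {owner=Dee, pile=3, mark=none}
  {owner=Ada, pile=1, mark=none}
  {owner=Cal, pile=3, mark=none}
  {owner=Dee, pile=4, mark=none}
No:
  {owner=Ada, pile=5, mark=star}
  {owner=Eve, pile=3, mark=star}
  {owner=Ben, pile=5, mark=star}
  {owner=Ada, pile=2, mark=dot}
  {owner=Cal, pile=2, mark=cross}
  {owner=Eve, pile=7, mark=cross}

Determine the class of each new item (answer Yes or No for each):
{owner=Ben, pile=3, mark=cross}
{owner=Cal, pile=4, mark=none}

Rule: mark is none. This holds for each 'Yes' example and fails for each 'No' one.
{owner=Ben, pile=3, mark=cross} → mark is cross → No.
{owner=Cal, pile=4, mark=none} → mark is none → Yes.

No, Yes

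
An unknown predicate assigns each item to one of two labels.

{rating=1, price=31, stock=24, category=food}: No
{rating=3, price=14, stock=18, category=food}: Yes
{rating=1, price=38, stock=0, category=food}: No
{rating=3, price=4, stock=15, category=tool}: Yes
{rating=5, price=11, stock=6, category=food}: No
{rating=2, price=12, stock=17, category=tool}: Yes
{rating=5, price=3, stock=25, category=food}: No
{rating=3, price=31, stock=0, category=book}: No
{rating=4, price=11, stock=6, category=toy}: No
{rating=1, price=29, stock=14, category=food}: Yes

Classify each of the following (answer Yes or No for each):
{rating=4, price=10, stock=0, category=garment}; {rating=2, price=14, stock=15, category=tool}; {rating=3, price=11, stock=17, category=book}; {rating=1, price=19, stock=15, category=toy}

No, Yes, Yes, Yes

'Yes' ⟺ rating ≤ 3 AND price ≤ 29.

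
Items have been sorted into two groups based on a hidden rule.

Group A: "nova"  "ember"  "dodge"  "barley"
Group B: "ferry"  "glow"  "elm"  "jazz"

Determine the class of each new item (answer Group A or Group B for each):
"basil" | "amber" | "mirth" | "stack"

Group A, Group A, Group B, Group B

The distinguishing property — has ≥ 2 vowels — holds for all the 'Group A' cases and none of the 'Group B' cases.
"basil" → 2 vowels → Group A. "amber" → 2 vowels → Group A. "mirth" → 1 vowel → Group B. "stack" → 1 vowel → Group B.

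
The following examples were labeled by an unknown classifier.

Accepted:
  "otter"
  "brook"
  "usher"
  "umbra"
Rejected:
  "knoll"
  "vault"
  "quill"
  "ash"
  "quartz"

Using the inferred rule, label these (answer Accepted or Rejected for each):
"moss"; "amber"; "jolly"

'Accepted' ⟺ odd length AND contains 'r'.
"moss": Rejected (length 4, no 'r'). "amber": Accepted (length 5, has 'r'). "jolly": Rejected (length 5, no 'r').

Rejected, Accepted, Rejected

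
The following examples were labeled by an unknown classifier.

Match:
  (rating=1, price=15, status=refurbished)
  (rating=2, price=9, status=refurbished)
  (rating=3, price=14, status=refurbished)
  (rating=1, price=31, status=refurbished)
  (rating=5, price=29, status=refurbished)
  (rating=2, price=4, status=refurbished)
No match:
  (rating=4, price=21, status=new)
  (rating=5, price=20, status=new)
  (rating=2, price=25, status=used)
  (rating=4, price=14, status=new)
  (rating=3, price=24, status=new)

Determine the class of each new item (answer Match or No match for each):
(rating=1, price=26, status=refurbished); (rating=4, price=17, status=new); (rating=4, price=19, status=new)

Match, No match, No match

Checking candidate rules against both groups, what survives is: status is refurbished.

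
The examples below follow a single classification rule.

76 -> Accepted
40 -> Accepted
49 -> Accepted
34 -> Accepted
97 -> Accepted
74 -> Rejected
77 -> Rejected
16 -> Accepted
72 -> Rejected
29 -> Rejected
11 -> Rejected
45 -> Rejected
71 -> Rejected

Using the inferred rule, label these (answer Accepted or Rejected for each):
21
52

A rule that fits every label: ≡ 1 (mod 3) — true of each 'Accepted' example, false of each 'Rejected' one.

Rejected, Accepted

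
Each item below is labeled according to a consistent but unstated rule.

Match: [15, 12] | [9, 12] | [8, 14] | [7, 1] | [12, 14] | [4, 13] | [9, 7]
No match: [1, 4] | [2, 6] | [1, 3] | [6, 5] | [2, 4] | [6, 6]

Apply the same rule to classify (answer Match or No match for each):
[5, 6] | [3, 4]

The pattern is that an item is 'Match' exactly when: max ≥ 7.
[5, 6] → max 6 → No match. [3, 4] → max 4 → No match.

No match, No match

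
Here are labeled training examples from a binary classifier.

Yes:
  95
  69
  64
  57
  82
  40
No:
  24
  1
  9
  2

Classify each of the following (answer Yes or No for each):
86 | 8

The rule appears to be: at least 40.
86: 86 ≥ 40 — qualifies, so Yes.
8: 8 < 40 — does not satisfy this, so No.

Yes, No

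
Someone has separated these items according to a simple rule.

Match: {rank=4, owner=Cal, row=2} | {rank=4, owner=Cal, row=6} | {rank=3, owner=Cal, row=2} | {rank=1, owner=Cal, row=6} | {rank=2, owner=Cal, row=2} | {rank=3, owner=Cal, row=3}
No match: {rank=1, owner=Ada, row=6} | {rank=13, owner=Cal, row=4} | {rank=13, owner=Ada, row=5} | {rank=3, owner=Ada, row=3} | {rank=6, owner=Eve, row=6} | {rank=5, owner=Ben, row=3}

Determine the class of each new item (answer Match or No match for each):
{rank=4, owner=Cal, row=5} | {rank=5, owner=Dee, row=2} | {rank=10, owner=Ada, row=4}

Match, No match, No match

The simplest hypothesis consistent with all the labels is: owner is Cal AND rank ≤ 4.
{rank=4, owner=Cal, row=5}: Match (owner is Cal, rank = 4).
{rank=5, owner=Dee, row=2}: No match (owner is Dee, rank = 5).
{rank=10, owner=Ada, row=4}: No match (owner is Ada, rank = 10).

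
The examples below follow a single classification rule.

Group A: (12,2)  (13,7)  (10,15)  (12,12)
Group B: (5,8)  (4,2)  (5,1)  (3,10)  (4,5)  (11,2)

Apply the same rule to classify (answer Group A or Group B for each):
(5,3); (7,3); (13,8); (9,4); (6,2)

The common property of the 'Group A' items is: sum ≥ 14. No 'Group B' item has it.
(5,3) → 5+3 = 8 → Group B. (7,3) → 7+3 = 10 → Group B. (13,8) → 13+8 = 21 → Group A. (9,4) → 9+4 = 13 → Group B. (6,2) → 6+2 = 8 → Group B.

Group B, Group B, Group A, Group B, Group B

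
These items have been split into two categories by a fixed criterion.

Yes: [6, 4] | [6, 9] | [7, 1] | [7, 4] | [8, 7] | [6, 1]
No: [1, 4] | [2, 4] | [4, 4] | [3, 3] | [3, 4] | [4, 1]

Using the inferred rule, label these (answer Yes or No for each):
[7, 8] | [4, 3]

Yes, No

The pattern is that an item is 'Yes' exactly when: first ≥ 6.
[7, 8] — first 7, hence Yes. [4, 3] — first 4, hence No.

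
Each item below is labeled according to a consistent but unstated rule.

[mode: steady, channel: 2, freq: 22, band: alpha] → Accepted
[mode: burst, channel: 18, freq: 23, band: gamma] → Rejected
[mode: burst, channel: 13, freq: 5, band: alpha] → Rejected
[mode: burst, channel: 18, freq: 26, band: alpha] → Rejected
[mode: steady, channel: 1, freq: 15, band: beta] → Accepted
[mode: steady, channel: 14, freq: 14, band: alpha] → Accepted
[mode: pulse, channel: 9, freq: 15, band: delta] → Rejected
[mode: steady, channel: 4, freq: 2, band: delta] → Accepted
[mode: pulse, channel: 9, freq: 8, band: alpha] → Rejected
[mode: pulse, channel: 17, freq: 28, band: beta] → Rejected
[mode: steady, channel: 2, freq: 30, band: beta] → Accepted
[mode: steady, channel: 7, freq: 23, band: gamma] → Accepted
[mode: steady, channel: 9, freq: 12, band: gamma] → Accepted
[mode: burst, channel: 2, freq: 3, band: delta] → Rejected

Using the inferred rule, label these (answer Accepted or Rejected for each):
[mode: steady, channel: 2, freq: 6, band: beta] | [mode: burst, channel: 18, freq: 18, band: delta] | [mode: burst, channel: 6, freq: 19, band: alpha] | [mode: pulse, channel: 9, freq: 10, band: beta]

Accepted, Rejected, Rejected, Rejected

A rule that fits every label: mode is steady — true of each 'Accepted' example, false of each 'Rejected' one.
[mode: steady, channel: 2, freq: 6, band: beta]: mode is steady, matches → Accepted.
[mode: burst, channel: 18, freq: 18, band: delta]: mode is burst, lacks this property → Rejected.
[mode: burst, channel: 6, freq: 19, band: alpha]: mode is burst, lacks this property → Rejected.
[mode: pulse, channel: 9, freq: 10, band: beta]: mode is pulse, lacks this property → Rejected.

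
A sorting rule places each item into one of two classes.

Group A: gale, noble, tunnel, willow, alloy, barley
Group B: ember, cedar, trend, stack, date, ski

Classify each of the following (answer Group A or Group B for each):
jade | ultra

Every 'Group A' example satisfies: contains 'l'. None of the 'Group B' examples do.
jade → no 'l' → Group B. ultra → has 'l' → Group A.

Group B, Group A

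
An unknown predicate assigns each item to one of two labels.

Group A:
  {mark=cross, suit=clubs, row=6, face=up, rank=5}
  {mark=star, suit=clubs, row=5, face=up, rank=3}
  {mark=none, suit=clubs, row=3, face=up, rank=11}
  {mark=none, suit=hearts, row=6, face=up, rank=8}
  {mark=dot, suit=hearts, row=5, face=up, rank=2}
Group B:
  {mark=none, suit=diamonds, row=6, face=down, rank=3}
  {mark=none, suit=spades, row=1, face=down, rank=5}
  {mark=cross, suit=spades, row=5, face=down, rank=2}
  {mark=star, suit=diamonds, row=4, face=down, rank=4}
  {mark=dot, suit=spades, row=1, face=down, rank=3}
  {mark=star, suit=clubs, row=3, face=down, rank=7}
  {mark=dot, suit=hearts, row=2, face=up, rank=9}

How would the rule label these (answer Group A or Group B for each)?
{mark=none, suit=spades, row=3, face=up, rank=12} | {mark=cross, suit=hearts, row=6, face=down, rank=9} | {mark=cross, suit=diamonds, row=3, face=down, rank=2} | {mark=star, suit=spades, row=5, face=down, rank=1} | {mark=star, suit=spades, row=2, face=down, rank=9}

Group A, Group B, Group B, Group B, Group B

All 'Group A' examples share one property — face is up AND row ≥ 3 — and every 'Group B' example lacks it.
{mark=none, suit=spades, row=3, face=up, rank=12} → face is up, row = 3 → Group A.
{mark=cross, suit=hearts, row=6, face=down, rank=9} → face is down, row = 6 → Group B.
{mark=cross, suit=diamonds, row=3, face=down, rank=2} → face is down, row = 3 → Group B.
{mark=star, suit=spades, row=5, face=down, rank=1} → face is down, row = 5 → Group B.
{mark=star, suit=spades, row=2, face=down, rank=9} → face is down, row = 2 → Group B.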